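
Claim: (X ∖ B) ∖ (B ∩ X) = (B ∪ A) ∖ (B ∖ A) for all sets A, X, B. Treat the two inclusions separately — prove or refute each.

Forward inclusion. This inclusion fails. Take A = ∅, X = {1}, B = ∅; then 1 ∈ (X ∖ B) ∖ (B ∩ X) but 1 ∉ (B ∪ A) ∖ (B ∖ A).

Reverse inclusion. This inclusion fails. Take A = {1}, X = ∅, B = ∅; then 1 ∈ (B ∪ A) ∖ (B ∖ A) but 1 ∉ (X ∖ B) ∖ (B ∩ X).

Neither inclusion holds.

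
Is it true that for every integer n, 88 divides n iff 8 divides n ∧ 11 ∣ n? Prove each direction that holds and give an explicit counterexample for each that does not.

(→) If 88 ∣ n, write n = 88q. Since 88 = 11·8, n = 8·(11q), so 8 ∣ n; and since 88 = 8·11, n = 11·(8q), so 11 ∣ n.

(←) Suppose 8 ∣ n and 11 ∣ n. Any common multiple of 8 and 11 is a multiple of their lcm; here gcd(8, 11) = 1, so lcm(8, 11) = 8·11 = 88, so 88 ∣ n.

Both directions hold.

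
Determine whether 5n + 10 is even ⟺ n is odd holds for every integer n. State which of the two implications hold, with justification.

Forward direction. This fails: n = 0 gives 5n + 10 = 10, which is even, but 0 is even, not odd.

Converse. This also fails: n = 1 is odd, but 5n + 10 = 15 is odd, not even.

(⇒) fails and (⇐) fails.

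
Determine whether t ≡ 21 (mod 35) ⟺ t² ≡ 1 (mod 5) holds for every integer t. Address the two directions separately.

[⇒] Suppose t ≡ 21 (mod 35). Then t² ≡ 21² = 441 (mod 35), and since 5 ∣ 35, also t² ≡ 1 (mod 5).

[⇐] This fails: take t = 1. Then 1² = 1 ≡ 1 (mod 5), yet 1 ≡ 1 (mod 35), not 21.

Only the forward implication holds.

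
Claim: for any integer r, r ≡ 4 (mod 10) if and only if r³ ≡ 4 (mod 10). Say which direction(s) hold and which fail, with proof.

Converse. Suppose r³ ≡ 4 (mod 10). The only residue r in {0, …, 9} with r³ ≡ 4 (mod 10) is r = 4, so r ≡ 4 (mod 10).

Forward direction. Suppose r ≡ 4 (mod 10). Write r = 10j + 4. Then (10j + 4)³ = 1000j³ + 1200j² + 480j + 64 = 10(100j³ + 120j² + 48j + 6) + 4, so r³ ≡ 4 (mod 10).

Both directions hold; the statement is true.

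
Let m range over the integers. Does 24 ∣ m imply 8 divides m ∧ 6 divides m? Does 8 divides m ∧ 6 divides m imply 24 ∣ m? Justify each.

(⟹) If 24 ∣ m, write m = 24q. Since 24 = 3·8, m = 8·(3q), so 8 ∣ m; and since 24 = 4·6, m = 6·(4q), so 6 ∣ m.

(⟸) Suppose 8 ∣ m and 6 ∣ m. Any common multiple of 8 and 6 is a multiple of their lcm; here lcm(8, 6) = 8·6/gcd(8, 6) = 48/2 = 24, so 24 ∣ m.

Equivalent; both directions hold.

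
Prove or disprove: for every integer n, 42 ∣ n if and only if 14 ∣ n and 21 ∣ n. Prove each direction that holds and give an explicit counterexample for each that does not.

Forward direction. If 42 ∣ n, write n = 42q. Since 42 = 3·14, n = 14·(3q), so 14 ∣ n; and since 42 = 2·21, n = 21·(2q), so 21 ∣ n.

Converse. Suppose 14 ∣ n and 21 ∣ n. Any common multiple of 14 and 21 is a multiple of their lcm; here lcm(14, 21) = 14·21/gcd(14, 21) = 294/7 = 42, so 42 ∣ n.

Equivalent; both directions hold.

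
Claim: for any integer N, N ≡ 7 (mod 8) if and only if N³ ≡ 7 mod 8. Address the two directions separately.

(⟹) Suppose N ≡ 7 (mod 8). Write N = 8j + 7. Then (8j + 7)³ = 512j³ + 1344j² + 1176j + 343 = 8(64j³ + 168j² + 147j + 42) + 7, so N³ ≡ 7 (mod 8).

(⟸) Conversely, suppose N³ ≡ 7 (mod 8). The only residue r in {0, …, 7} with r³ ≡ 7 (mod 8) is r = 7, so N ≡ 7 (mod 8).

Both implications hold.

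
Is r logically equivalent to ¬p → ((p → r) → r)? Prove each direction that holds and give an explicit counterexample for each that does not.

Only the forward implication holds.

(→) Assume the antecedent. If r is true, ¬p → ((p → r) → r) reduces to true regardless of the other variables. If r is false, the antecedent cannot hold. Either way ¬p → ((p → r) → r) holds.

(←) This fails. Under r = F, p = T, the left side is false but the right side is true.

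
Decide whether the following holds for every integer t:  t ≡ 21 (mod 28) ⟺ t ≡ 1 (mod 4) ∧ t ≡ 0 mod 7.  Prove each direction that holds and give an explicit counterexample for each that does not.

(⇒) Suppose t ≡ 21 (mod 28); write t = 28j + 21. Since 4 ∣ 28, reducing mod 4 gives t ≡ 21 ≡ 1 (mod 4); since 7 ∣ 28, reducing mod 7 gives t ≡ 21 ≡ 0 (mod 7).

(⇐) Conversely, if t ≡ 1 (mod 4) and t ≡ 0 (mod 7), then by the Chinese remainder theorem t ≡ 21 (mod 28). This is exactly t ≡ 21 (mod 28).

Equivalent; both directions hold.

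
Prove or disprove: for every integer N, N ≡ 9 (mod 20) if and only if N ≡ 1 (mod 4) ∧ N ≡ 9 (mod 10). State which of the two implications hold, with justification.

Equivalent; both directions hold.

[⇐] If N ≡ 1 (mod 4) and N ≡ 9 (mod 10), then by the Chinese remainder theorem N ≡ 9 (mod 20). This is exactly N ≡ 9 (mod 20).

[⇒] Suppose N ≡ 9 (mod 20); write N = 20j + 9. Since 4 ∣ 20, reducing mod 4 gives N ≡ 9 ≡ 1 (mod 4); since 10 ∣ 20, reducing mod 10 gives N ≡ 9 (mod 10).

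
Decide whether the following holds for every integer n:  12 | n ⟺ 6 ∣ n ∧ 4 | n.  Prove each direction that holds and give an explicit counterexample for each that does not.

(⟹) If 12 ∣ n, write n = 12q. Since 12 = 2·6, n = 6·(2q), so 6 ∣ n; and since 12 = 3·4, n = 4·(3q), so 4 ∣ n.

(⟸) Suppose 6 ∣ n and 4 ∣ n. Any common multiple of 6 and 4 is a multiple of their lcm; here lcm(6, 4) = 6·4/gcd(6, 4) = 24/2 = 12, so 12 ∣ n.

Both implications hold.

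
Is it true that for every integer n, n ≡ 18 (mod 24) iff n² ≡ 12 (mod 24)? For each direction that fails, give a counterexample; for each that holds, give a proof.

Not equivalent: only (⇒) holds.

Forward direction. Suppose n ≡ 18 (mod 24). Write n = 24j + 18. Then (24j + 18)² = 576j² + 864j + 324 = 24(24j² + 36j + 13) + 12, so n² ≡ 12 (mod 24).

Converse. This fails: take n = 6. Then 6² = 36 ≡ 12 (mod 24), yet 6 ≡ 6 (mod 24), not 18.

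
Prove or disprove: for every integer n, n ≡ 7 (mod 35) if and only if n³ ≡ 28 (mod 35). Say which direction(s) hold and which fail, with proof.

Both directions hold.

(⟸) Suppose n³ ≡ 28 (mod 35). The only residue r in {0, …, 34} with r³ ≡ 28 (mod 35) is r = 7, so n ≡ 7 (mod 35).

(⟹) Suppose n ≡ 7 (mod 35). Write n = 35j + 7. Then (35j + 7)³ = 42875j³ + 25725j² + 5145j + 343 = 35(1225j³ + 735j² + 147j + 9) + 28, so n³ ≡ 28 (mod 35).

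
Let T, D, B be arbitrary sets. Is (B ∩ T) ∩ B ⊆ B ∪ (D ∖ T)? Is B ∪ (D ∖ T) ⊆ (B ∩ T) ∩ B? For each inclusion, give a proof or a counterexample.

(⊆) holds; (⊇) fails.

Reverse inclusion. This inclusion fails. Take T = ∅, D = {1}, B = ∅; then 1 ∈ B ∪ (D ∖ T) but 1 ∉ (B ∩ T) ∩ B.

Forward inclusion. Let x ∈ (B ∩ T) ∩ B. Then either x ∈ T ∩ B and x ∉ D; or x ∈ T ∩ D ∩ B. In each case x ∈ B ∪ (D ∖ T), so (B ∩ T) ∩ B ⊆ B ∪ (D ∖ T).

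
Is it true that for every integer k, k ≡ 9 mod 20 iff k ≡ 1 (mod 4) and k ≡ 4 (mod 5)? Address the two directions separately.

The biconditional holds.

[⇒] Suppose k ≡ 9 (mod 20); write k = 20j + 9. Since 4 ∣ 20, reducing mod 4 gives k ≡ 9 ≡ 1 (mod 4); since 5 ∣ 20, reducing mod 5 gives k ≡ 9 ≡ 4 (mod 5).

[⇐] Conversely, if k ≡ 1 (mod 4) and k ≡ 4 (mod 5), then by the Chinese remainder theorem k ≡ 9 (mod 20). This is exactly k ≡ 9 (mod 20).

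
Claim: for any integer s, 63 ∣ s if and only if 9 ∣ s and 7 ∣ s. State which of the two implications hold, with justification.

Both implications hold.

[⇒] If 63 ∣ s, write s = 63q. Since 63 = 7·9, s = 9·(7q), so 9 ∣ s; and since 63 = 9·7, s = 7·(9q), so 7 ∣ s.

[⇐] Suppose 9 ∣ s and 7 ∣ s. Any common multiple of 9 and 7 is a multiple of their lcm; here gcd(9, 7) = 1, so lcm(9, 7) = 9·7 = 63, so 63 ∣ s.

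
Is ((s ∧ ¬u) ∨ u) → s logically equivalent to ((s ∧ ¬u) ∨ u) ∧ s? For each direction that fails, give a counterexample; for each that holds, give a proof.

Forward direction. This fails. Under s = F, u = F, the left side is true but the right side is false.

Converse. Assume the antecedent. If s is true, ((s ∧ ¬u) ∨ u) → s reduces to true regardless of the other variables. If s is false, the antecedent cannot hold. Either way ((s ∧ ¬u) ∨ u) → s holds.

(⇒) fails; (⇐) holds.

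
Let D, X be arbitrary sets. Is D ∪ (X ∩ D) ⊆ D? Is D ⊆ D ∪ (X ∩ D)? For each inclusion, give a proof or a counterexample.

(⟹) Let x ∈ D ∪ (X ∩ D). Then either x ∈ D and x ∉ X; or x ∈ D ∩ X. In each case x ∈ D, so D ∪ (X ∩ D) ⊆ D.

(⟸) Let x ∈ D. Then either x ∈ D and x ∉ X; or x ∈ D ∩ X. In each case x ∈ D ∪ (X ∩ D), so D ⊆ D ∪ (X ∩ D).

Both inclusions hold.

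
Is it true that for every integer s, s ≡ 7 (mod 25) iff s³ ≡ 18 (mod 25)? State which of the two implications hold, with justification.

(⟸) Suppose s³ ≡ 18 (mod 25). The only residue r in {0, …, 24} with r³ ≡ 18 (mod 25) is r = 7, so s ≡ 7 (mod 25).

(⟹) Suppose s ≡ 7 (mod 25). Write s = 25j + 7. Then (25j + 7)³ = 15625j³ + 13125j² + 3675j + 343 = 25(625j³ + 525j² + 147j + 13) + 18, so s³ ≡ 18 (mod 25).

The biconditional holds.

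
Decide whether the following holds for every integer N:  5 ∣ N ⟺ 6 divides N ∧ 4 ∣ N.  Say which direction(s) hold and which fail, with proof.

(→) This fails: take N = 5. Certainly 5 ∣ 5, but 6 ∤ 5.

(←) This fails: take N = 12. Both 6 ∣ 12 and 4 ∣ 12, yet 12 is not a multiple of 5 (since 12 = 2·5 + 2), so 5 ∤ 12.

(⇒) fails and (⇐) fails.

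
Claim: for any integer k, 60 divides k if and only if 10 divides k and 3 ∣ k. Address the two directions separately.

(⇒) If 60 ∣ k, write k = 60q. Since 60 = 6·10, k = 10·(6q), so 10 ∣ k; and since 60 = 20·3, k = 3·(20q), so 3 ∣ k.

(⇐) This fails: take k = 30. Both 10 ∣ 30 and 3 ∣ 30, yet 30 is not a multiple of 60 (since 30 = 0·60 + 30), so 60 ∤ 30.

The forward direction holds; the converse fails.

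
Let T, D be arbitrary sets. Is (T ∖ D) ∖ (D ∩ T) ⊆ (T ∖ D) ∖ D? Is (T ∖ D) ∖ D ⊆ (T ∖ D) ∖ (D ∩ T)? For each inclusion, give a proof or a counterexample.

Both inclusions hold; the sets are equal.

(⟹) Let x ∈ (T ∖ D) ∖ (D ∩ T). Then x ∈ T and x ∉ D, from which x ∈ (T ∖ D) ∖ D.

(⟸) Let x ∈ (T ∖ D) ∖ D. Then x ∈ T and x ∉ D, from which x ∈ (T ∖ D) ∖ (D ∩ T).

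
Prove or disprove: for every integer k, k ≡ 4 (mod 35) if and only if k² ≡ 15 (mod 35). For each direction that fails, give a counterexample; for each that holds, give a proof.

Forward direction. This fails: take k = 4. Then 4 ≡ 4 (mod 35), but 4² = 16 ≡ 16 (mod 35), not 15.

Converse. This fails: take k = 15. Then 15² = 225 ≡ 15 (mod 35), yet 15 ≡ 15 (mod 35), not 4.

Both directions fail.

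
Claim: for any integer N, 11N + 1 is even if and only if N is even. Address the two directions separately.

Neither implication holds.

(→) This fails: N = 3 gives 11N + 1 = 34, which is even, but 3 is odd, not even.

(←) This also fails: N = 4 is even, but 11N + 1 = 45 is odd, not even.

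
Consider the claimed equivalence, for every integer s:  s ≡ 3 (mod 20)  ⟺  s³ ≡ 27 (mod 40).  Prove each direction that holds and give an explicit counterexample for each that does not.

Only the converse holds.

[⇐] The residues r modulo 40 with r³ ≡ 27 (mod 40) are exactly {3}, and each is ≡ 3 (mod 20).

[⇒] This fails: take s = 23. Then 23 ≡ 3 (mod 20), but 23³ = 12167 ≡ 7 (mod 40), not 27.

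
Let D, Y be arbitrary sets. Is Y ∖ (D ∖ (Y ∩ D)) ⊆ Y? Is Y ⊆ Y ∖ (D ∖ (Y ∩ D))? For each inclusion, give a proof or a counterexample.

The two sets are equal.

Forward inclusion. Let x ∈ Y ∖ (D ∖ (Y ∩ D)). Then either x ∈ Y and x ∉ D; or x ∈ D ∩ Y. In each case x ∈ Y, so Y ∖ (D ∖ (Y ∩ D)) ⊆ Y.

Reverse inclusion. Let x ∈ Y. Then either x ∈ Y and x ∉ D; or x ∈ D ∩ Y. In each case x ∈ Y ∖ (D ∖ (Y ∩ D)), so Y ⊆ Y ∖ (D ∖ (Y ∩ D)).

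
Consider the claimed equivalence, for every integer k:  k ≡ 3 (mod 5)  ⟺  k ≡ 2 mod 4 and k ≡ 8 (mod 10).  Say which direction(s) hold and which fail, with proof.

Only the converse holds.

(⟸) If k ≡ 2 (mod 4) and k ≡ 8 (mod 10), then by the Chinese remainder theorem k ≡ 18 (mod 20). Since 18 ≡ 3 (mod 5) and 5 ∣ 20, we get k ≡ 3 (mod 5).

(⟹) This fails: k = 8 gives 8 ≡ 3 (mod 5) but 8 ≡ 0 (mod 4), so the conjunction on the right does not hold.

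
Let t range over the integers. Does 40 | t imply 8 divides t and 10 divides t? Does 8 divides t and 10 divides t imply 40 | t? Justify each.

Forward direction. If 40 ∣ t, write t = 40q. Since 40 = 5·8, t = 8·(5q), so 8 ∣ t; and since 40 = 4·10, t = 10·(4q), so 10 ∣ t.

Converse. Suppose 8 ∣ t and 10 ∣ t. Any common multiple of 8 and 10 is a multiple of their lcm; here lcm(8, 10) = 8·10/gcd(8, 10) = 80/2 = 40, so 40 ∣ t.

Both directions hold.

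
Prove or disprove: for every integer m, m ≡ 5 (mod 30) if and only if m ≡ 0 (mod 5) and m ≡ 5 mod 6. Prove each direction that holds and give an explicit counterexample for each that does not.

(⇒) Suppose m ≡ 5 (mod 30); write m = 30j + 5. Since 5 ∣ 30, reducing mod 5 gives m ≡ 5 ≡ 0 (mod 5); since 6 ∣ 30, reducing mod 6 gives m ≡ 5 (mod 6).

(⇐) Conversely, if m ≡ 0 (mod 5) and m ≡ 5 (mod 6), then by the Chinese remainder theorem m ≡ 5 (mod 30). This is exactly m ≡ 5 (mod 30).

Both directions hold.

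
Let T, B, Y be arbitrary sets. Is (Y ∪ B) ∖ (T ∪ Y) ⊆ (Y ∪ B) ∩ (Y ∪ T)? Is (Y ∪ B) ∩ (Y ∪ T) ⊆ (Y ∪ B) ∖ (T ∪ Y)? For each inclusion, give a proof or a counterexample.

(⟹) This inclusion fails. Take T = ∅, B = {1}, Y = ∅; then 1 ∈ (Y ∪ B) ∖ (T ∪ Y) but 1 ∉ (Y ∪ B) ∩ (Y ∪ T).

(⟸) This inclusion fails. Take T = {1}, B = {1}, Y = ∅; then 1 ∈ (Y ∪ B) ∩ (Y ∪ T) but 1 ∉ (Y ∪ B) ∖ (T ∪ Y).

Both inclusions fail.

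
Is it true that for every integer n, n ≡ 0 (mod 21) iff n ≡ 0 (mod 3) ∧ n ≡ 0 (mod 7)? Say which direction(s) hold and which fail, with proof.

Both implications hold.

Forward direction. Suppose n ≡ 0 (mod 21); write n = 21j + 0. Since 3 ∣ 21, reducing mod 3 gives n ≡ 0 (mod 3); since 7 ∣ 21, reducing mod 7 gives n ≡ 0 (mod 7).

Converse. If n ≡ 0 (mod 3) and n ≡ 0 (mod 7), then by the Chinese remainder theorem n ≡ 0 (mod 21). This is exactly n ≡ 0 (mod 21).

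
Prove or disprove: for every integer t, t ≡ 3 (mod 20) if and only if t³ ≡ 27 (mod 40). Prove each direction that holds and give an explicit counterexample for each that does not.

(⇒) fails; (⇐) holds.

Forward direction. This fails: take t = 23. Then 23 ≡ 3 (mod 20), but 23³ = 12167 ≡ 7 (mod 40), not 27.

Converse. The residues r modulo 40 with r³ ≡ 27 (mod 40) are exactly {3}, and each is ≡ 3 (mod 20).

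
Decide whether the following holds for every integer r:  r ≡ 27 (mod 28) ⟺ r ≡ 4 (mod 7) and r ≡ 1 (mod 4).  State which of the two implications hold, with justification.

Neither direction holds.

(⟹) This fails: r = 27 gives 27 ≡ 27 (mod 28) but 27 ≡ 6 (mod 7), so the conjunction on the right does not hold.

(⟸) This fails: r = 25 satisfies both congruences on the right (25 ≡ 4 mod 7 and 25 ≡ 1 mod 4) yet 25 ≡ 25 (mod 28), not 27.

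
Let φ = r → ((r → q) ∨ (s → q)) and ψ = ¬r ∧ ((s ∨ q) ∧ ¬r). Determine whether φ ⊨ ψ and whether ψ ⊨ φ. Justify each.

The forward direction fails; the converse holds.

(⟹) This fails. Under q = F, s = F, r = F, the left side is true but the right side is false.

(⟸) Assume the antecedent. If q is true, r → ((r → q) ∨ (s → q)) reduces to true regardless of the other variables. If q is false, the antecedent forces (q = F, s = T, r = F), and r → ((r → q) ∨ (s → q)) holds there. Either way r → ((r → q) ∨ (s → q)) holds.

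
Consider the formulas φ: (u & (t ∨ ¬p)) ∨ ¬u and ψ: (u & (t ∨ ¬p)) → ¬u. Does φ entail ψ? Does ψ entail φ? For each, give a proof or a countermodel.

Neither implication holds.

Forward direction. This fails. Under u = T, p = F, t = F, the left side is true but the right side is false.

Converse. This fails. Under u = T, p = T, t = F, the left side is false but the right side is true.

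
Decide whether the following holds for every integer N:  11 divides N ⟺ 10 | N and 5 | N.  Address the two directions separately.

[⇒] This fails: take N = 11. Certainly 11 ∣ 11, but 10 ∤ 11.

[⇐] This fails: take N = 10. Both 10 ∣ 10 and 5 ∣ 10, yet 10 is not a multiple of 11 (since 10 = 0·11 + 10), so 11 ∤ 10.

(⇒) fails and (⇐) fails.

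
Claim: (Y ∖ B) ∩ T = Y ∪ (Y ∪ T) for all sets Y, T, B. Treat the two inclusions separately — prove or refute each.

Reverse inclusion. This inclusion fails. Take Y = {1}, T = ∅, B = ∅; then 1 ∈ Y ∪ (Y ∪ T) but 1 ∉ (Y ∖ B) ∩ T.

Forward inclusion. Let x ∈ (Y ∖ B) ∩ T. Then x ∈ Y ∩ T and x ∉ B, from which x ∈ Y ∪ (Y ∪ T).

(⊆) holds; (⊇) fails.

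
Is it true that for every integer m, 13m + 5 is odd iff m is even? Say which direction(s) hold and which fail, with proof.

Both directions hold; the statement is true.

(⇒) Suppose 13m + 5 is odd. Since 13 is odd, 13m and m have the same parity, so 13m + 5 ≡ m + 5 (mod 2). As 5 is odd, 13m + 5 is odd exactly when m is even. Thus m is even.

(⇐) Conversely, suppose m is even; write m = 2j. Then 13m + 5 = 13·(2j) + 5 = 2·13j + 5, which is odd.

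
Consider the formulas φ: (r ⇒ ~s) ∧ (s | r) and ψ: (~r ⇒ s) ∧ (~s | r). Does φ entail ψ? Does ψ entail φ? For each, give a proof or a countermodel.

[⇒] This fails. Under r = F, s = T, the left side is true but the right side is false.

[⇐] This fails. Under r = T, s = T, the left side is false but the right side is true.

Both directions fail.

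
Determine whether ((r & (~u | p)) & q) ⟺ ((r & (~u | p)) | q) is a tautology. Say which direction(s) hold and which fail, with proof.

The forward direction holds; the converse fails.

(→) Assume the antecedent. If u is true, the antecedent forces (u = T, q = T, r = T, p = T), and (r & (~u | p)) | q holds there. If u is false, the antecedent forces (u = F, q = T, r = T, p = F) or (u = F, q = T, r = T, p = T), and (r & (~u | p)) | q holds there. Either way (r & (~u | p)) | q holds.

(←) This fails. Under u = F, q = T, r = F, p = F, the left side is false but the right side is true.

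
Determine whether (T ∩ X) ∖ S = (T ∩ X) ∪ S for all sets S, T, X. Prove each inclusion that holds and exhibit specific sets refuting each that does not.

Reverse inclusion. This inclusion fails. Take S = {1}, T = ∅, X = ∅; then 1 ∈ (T ∩ X) ∪ S but 1 ∉ (T ∩ X) ∖ S.

Forward inclusion. Let x ∈ (T ∩ X) ∖ S. Then x ∈ T ∩ X and x ∉ S, from which x ∈ (T ∩ X) ∪ S.

The sets are not equal: only the forward inclusion holds.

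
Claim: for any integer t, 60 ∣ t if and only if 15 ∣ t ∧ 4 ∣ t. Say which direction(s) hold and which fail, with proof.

(⇐) Suppose 15 ∣ t and 4 ∣ t. Any common multiple of 15 and 4 is a multiple of their lcm; here gcd(15, 4) = 1, so lcm(15, 4) = 15·4 = 60, so 60 ∣ t.

(⇒) If 60 ∣ t, write t = 60q. Since 60 = 4·15, t = 15·(4q), so 15 ∣ t; and since 60 = 15·4, t = 4·(15q), so 4 ∣ t.

Both directions hold.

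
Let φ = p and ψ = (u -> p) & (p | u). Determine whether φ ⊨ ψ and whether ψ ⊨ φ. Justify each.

(←) Assume the antecedent. If u is true, the antecedent forces (u = T, p = T), and p holds there. If u is false, the antecedent forces (u = F, p = T), and p holds there. Either way p holds.

(→) Assume the antecedent. If u is true, the antecedent forces (u = T, p = T), and (u -> p) & (p | u) holds there. If u is false, the antecedent forces (u = F, p = T), and (u -> p) & (p | u) holds there. Either way (u -> p) & (p | u) holds.

Both implications hold.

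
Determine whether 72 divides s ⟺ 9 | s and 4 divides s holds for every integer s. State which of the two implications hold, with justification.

[⇒] If 72 ∣ s, write s = 72q. Since 72 = 8·9, s = 9·(8q), so 9 ∣ s; and since 72 = 18·4, s = 4·(18q), so 4 ∣ s.

[⇐] This fails: take s = 36. Both 9 ∣ 36 and 4 ∣ 36, yet 36 is not a multiple of 72 (since 36 = 0·72 + 36), so 72 ∤ 36.

The forward direction holds; the converse fails.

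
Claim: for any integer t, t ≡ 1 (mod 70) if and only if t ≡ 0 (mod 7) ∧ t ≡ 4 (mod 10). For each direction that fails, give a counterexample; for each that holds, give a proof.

(⟹) This fails: t = 1 gives 1 ≡ 1 (mod 70) but 1 ≡ 1 (mod 7), so the conjunction on the right does not hold.

(⟸) This fails: t = 14 satisfies both congruences on the right (14 ≡ 0 mod 7 and 14 ≡ 4 mod 10) yet 14 ≡ 14 (mod 70), not 1.

Neither implication holds.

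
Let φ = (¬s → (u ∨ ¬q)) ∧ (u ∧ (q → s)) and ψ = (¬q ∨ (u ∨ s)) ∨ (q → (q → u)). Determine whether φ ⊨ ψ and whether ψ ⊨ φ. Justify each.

Only the forward direction holds.

(⟹) Assume the antecedent. If u is true, (¬q ∨ (u ∨ s)) ∨ (q → (q → u)) reduces to true regardless of the other variables. If u is false, the antecedent cannot hold. Either way (¬q ∨ (u ∨ s)) ∨ (q → (q → u)) holds.

(⟸) This fails. Under u = F, q = F, s = F, the left side is false but the right side is true.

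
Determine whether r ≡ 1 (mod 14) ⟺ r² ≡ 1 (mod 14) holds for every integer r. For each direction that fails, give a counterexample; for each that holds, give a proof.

(⇐) This fails: take r = 13. Then 13² = 169 ≡ 1 (mod 14), yet 13 ≡ 13 (mod 14), not 1.

(⇒) Suppose r ≡ 1 (mod 14). Write r = 14j + 1. Then (14j + 1)² = 196j² + 28j + 1 = 14(14j² + 2j) + 1, so r² ≡ 1 (mod 14).

Only the forward direction holds.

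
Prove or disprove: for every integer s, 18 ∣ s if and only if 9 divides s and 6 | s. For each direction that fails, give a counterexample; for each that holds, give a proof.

Both directions hold; the statement is true.

(←) Suppose 9 ∣ s and 6 ∣ s. Any common multiple of 9 and 6 is a multiple of their lcm; here lcm(9, 6) = 9·6/gcd(9, 6) = 54/3 = 18, so 18 ∣ s.

(→) If 18 ∣ s, write s = 18q. Since 18 = 2·9, s = 9·(2q), so 9 ∣ s; and since 18 = 3·6, s = 6·(3q), so 6 ∣ s.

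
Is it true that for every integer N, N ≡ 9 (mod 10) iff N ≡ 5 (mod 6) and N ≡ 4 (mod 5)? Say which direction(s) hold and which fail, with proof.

Not equivalent: only (⇐) holds.

[⇒] This fails: N = 9 gives 9 ≡ 9 (mod 10) but 9 ≡ 3 (mod 6), so the conjunction on the right does not hold.

[⇐] Conversely, if N ≡ 5 (mod 6) and N ≡ 4 (mod 5), then by the Chinese remainder theorem N ≡ 29 (mod 30). Since 29 ≡ 9 (mod 10) and 10 ∣ 30, we get N ≡ 9 (mod 10).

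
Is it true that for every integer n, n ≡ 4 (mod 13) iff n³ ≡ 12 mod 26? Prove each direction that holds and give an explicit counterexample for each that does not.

Neither direction holds.

(→) This fails: take n = 17. Then 17 ≡ 4 (mod 13), but 17³ = 4913 ≡ 25 (mod 26), not 12.

(←) This fails: take n = 10. Then 10³ = 1000 ≡ 12 (mod 26), yet 10 ≡ 10 (mod 13), not 4.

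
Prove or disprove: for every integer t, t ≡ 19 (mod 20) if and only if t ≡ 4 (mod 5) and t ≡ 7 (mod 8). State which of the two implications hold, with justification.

The forward direction fails; the converse holds.

(⇒) This fails: t = 19 gives 19 ≡ 19 (mod 20) but 19 ≡ 3 (mod 8), so the conjunction on the right does not hold.

(⇐) Conversely, if t ≡ 4 (mod 5) and t ≡ 7 (mod 8), then by the Chinese remainder theorem t ≡ 39 (mod 40). Since 39 ≡ 19 (mod 20) and 20 ∣ 40, we get t ≡ 19 (mod 20).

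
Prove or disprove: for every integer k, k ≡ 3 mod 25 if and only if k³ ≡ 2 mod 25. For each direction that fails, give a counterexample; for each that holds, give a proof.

[⇐] Suppose k³ ≡ 2 (mod 25). The only residue r in {0, …, 24} with r³ ≡ 2 (mod 25) is r = 3, so k ≡ 3 (mod 25).

[⇒] Suppose k ≡ 3 mod 25. Write k = 25j + 3. Then (25j + 3)³ = 15625j³ + 5625j² + 675j + 27 = 25(625j³ + 225j² + 27j + 1) + 2, so k³ ≡ 2 (mod 25).

Both directions hold; the statement is true.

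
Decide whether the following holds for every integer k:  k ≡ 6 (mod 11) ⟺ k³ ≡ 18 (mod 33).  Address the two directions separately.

Only the reverse direction holds.

(→) This fails: take k = 17. Then 17 ≡ 6 (mod 11), but 17³ = 4913 ≡ 29 (mod 33), not 18.

(←) Conversely, the residues r modulo 33 with r³ ≡ 18 (mod 33) are exactly {6}, and each is ≡ 6 (mod 11).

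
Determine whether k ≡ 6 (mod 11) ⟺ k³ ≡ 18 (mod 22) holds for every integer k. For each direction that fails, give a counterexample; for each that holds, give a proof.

(⟸) The residues r modulo 22 with r³ ≡ 18 (mod 22) are exactly {6}, and each is ≡ 6 (mod 11).

(⟹) This fails: take k = 17. Then 17 ≡ 6 (mod 11), but 17³ = 4913 ≡ 7 (mod 22), not 18.

Only the reverse direction holds.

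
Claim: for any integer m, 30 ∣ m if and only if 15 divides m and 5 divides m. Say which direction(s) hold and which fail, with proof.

(⇒) holds; (⇐) fails.

[⇐] This fails: take m = 15. Both 15 ∣ 15 and 5 ∣ 15, yet 15 is not a multiple of 30 (since 15 = 0·30 + 15), so 30 ∤ 15.

[⇒] If 30 ∣ m, write m = 30q. Since 30 = 2·15, m = 15·(2q), so 15 ∣ m; and since 30 = 6·5, m = 5·(6q), so 5 ∣ m.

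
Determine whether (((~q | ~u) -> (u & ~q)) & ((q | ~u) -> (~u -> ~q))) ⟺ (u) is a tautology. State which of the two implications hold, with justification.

Both implications hold.

(⟹) Assume the antecedent. If q is true, the antecedent forces (q = T, u = T), and u holds there. If q is false, the antecedent forces (q = F, u = T), and u holds there. Either way u holds.

(⟸) Assume the antecedent. If q is true, the antecedent forces (q = T, u = T), and the consequent holds there. If q is false, the antecedent forces (q = F, u = T), and the consequent holds there. Either way the consequent holds.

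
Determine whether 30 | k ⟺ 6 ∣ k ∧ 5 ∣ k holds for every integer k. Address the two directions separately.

(←) Suppose 6 ∣ k and 5 ∣ k. Any common multiple of 6 and 5 is a multiple of their lcm; here gcd(6, 5) = 1, so lcm(6, 5) = 6·5 = 30, so 30 ∣ k.

(→) If 30 ∣ k, write k = 30q. Since 30 = 5·6, k = 6·(5q), so 6 ∣ k; and since 30 = 6·5, k = 5·(6q), so 5 ∣ k.

The biconditional holds.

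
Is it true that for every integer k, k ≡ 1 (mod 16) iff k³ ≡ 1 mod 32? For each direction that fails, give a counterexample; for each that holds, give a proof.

The forward direction fails; the converse holds.

(⟹) This fails: take k = 17. Then 17 ≡ 1 (mod 16), but 17³ = 4913 ≡ 17 (mod 32), not 1.

(⟸) Conversely, the residues r modulo 32 with r³ ≡ 1 (mod 32) are exactly {1}, and each is ≡ 1 (mod 16).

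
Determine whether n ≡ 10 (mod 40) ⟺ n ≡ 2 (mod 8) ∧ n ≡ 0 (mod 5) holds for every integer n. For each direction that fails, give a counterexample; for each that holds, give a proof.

Both directions hold; the statement is true.

(⇒) Suppose n ≡ 10 (mod 40); write n = 40j + 10. Since 8 ∣ 40, reducing mod 8 gives n ≡ 10 ≡ 2 (mod 8); since 5 ∣ 40, reducing mod 5 gives n ≡ 10 ≡ 0 (mod 5).

(⇐) Conversely, if n ≡ 2 (mod 8) and n ≡ 0 (mod 5), then by the Chinese remainder theorem n ≡ 10 (mod 40). This is exactly n ≡ 10 (mod 40).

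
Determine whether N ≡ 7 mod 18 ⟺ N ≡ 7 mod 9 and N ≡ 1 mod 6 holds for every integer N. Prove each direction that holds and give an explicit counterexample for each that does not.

Forward direction. Suppose N ≡ 7 (mod 18); write N = 18j + 7. Since 9 ∣ 18, reducing mod 9 gives N ≡ 7 (mod 9); since 6 ∣ 18, reducing mod 6 gives N ≡ 7 ≡ 1 (mod 6).

Converse. If N ≡ 7 (mod 9) and N ≡ 1 (mod 6), then by the Chinese remainder theorem N ≡ 7 (mod 18). This is exactly N ≡ 7 (mod 18).

Both directions hold.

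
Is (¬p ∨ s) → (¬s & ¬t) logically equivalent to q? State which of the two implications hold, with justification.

(⟹) This fails. Under s = F, q = F, p = F, t = F, the left side is true but the right side is false.

(⟸) This fails. Under s = T, q = T, p = F, t = F, the left side is false but the right side is true.

Neither direction holds.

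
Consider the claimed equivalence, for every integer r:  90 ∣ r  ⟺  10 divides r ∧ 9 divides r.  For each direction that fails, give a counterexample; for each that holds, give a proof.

(⇒) If 90 ∣ r, write r = 90q. Since 90 = 9·10, r = 10·(9q), so 10 ∣ r; and since 90 = 10·9, r = 9·(10q), so 9 ∣ r.

(⇐) Suppose 10 ∣ r and 9 ∣ r. Any common multiple of 10 and 9 is a multiple of their lcm; here gcd(10, 9) = 1, so lcm(10, 9) = 10·9 = 90, so 90 ∣ r.

Equivalent; both directions hold.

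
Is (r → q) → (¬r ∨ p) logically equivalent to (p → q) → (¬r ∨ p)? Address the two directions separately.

Not equivalent: only (⇐) holds.

(⇒) This fails. Under q = F, p = F, r = T, the left side is true but the right side is false.

(⇐) Assume the antecedent. If p is true, (r → q) → (¬r ∨ p) reduces to true regardless of the other variables. If p is false, the antecedent forces (q = F, p = F, r = F) or (q = T, p = F, r = F), and (r → q) → (¬r ∨ p) holds there. Either way (r → q) → (¬r ∨ p) holds.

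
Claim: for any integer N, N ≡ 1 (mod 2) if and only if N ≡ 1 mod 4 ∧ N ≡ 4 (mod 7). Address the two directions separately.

[⇐] If N ≡ 1 (mod 4) and N ≡ 4 (mod 7), then by the Chinese remainder theorem N ≡ 25 (mod 28). Since 25 ≡ 1 (mod 2) and 2 ∣ 28, we get N ≡ 1 (mod 2).

[⇒] This fails: N = 1 gives 1 ≡ 1 (mod 2) but 1 ≡ 1 (mod 7), so the conjunction on the right does not hold.

Not equivalent: only (⇐) holds.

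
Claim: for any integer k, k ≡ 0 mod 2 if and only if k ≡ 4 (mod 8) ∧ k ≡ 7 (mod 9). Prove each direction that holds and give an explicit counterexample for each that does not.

Not equivalent: only (⇐) holds.

Forward direction. This fails: k = 0 gives 0 ≡ 0 (mod 2) but 0 ≡ 0 (mod 8), so the conjunction on the right does not hold.

Converse. If k ≡ 4 (mod 8) and k ≡ 7 (mod 9), then by the Chinese remainder theorem k ≡ 52 (mod 72). Since 52 ≡ 0 (mod 2) and 2 ∣ 72, we get k ≡ 0 (mod 2).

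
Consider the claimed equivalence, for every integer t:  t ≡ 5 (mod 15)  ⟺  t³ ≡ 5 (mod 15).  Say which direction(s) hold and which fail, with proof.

(←) Suppose t³ ≡ 5 (mod 15). The only residue r in {0, …, 14} with r³ ≡ 5 (mod 15) is r = 5, so t ≡ 5 (mod 15).

(→) Suppose t ≡ 5 (mod 15). Write t = 15j + 5. Then (15j + 5)³ = 3375j³ + 3375j² + 1125j + 125 = 15(225j³ + 225j² + 75j + 8) + 5, so t³ ≡ 5 (mod 15).

The biconditional holds.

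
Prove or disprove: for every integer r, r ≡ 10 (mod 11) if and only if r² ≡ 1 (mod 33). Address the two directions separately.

(→) This fails: take r = 21. Then 21 ≡ 10 (mod 11), but 21² = 441 ≡ 12 (mod 33), not 1.

(←) This fails: take r = 1. Then 1² = 1 ≡ 1 (mod 33), yet 1 ≡ 1 (mod 11), not 10.

Neither implication holds.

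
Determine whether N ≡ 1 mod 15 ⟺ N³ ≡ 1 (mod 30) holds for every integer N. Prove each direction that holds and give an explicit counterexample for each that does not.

Only the reverse direction holds.

Forward direction. This fails: take N = 16. Then 16 ≡ 1 (mod 15), but 16³ = 4096 ≡ 16 (mod 30), not 1.

Converse. The residues r modulo 30 with r³ ≡ 1 (mod 30) are exactly {1}, and each is ≡ 1 (mod 15).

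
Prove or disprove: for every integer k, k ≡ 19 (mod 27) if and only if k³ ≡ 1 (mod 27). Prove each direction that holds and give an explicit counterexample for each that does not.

(→) Suppose k ≡ 19 (mod 27). Write k = 27j + 19. Then (27j + 19)³ = 19683j³ + 41553j² + 29241j + 6859 = 27(729j³ + 1539j² + 1083j + 254) + 1, so k³ ≡ 1 (mod 27).

(←) This fails: take k = 1. Then 1³ = 1 ≡ 1 (mod 27), yet 1 ≡ 1 (mod 27), not 19.

Not equivalent: only (⇒) holds.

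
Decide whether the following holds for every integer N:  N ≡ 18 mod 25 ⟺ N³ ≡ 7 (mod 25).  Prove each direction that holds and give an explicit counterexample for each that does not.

(←) Suppose N³ ≡ 7 (mod 25). The only residue r in {0, …, 24} with r³ ≡ 7 (mod 25) is r = 18, so N ≡ 18 (mod 25).

(→) Suppose N ≡ 18 mod 25. Write N = 25j + 18. Then (25j + 18)³ = 15625j³ + 33750j² + 24300j + 5832 = 25(625j³ + 1350j² + 972j + 233) + 7, so N³ ≡ 7 (mod 25).

Both directions hold.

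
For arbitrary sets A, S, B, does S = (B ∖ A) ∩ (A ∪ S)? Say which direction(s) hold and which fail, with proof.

(⊆) fails; (⊇) holds.

Forward inclusion. This inclusion fails. Take A = ∅, S = {1}, B = ∅; then 1 ∈ S but 1 ∉ (B ∖ A) ∩ (A ∪ S).

Reverse inclusion. Let x ∈ (B ∖ A) ∩ (A ∪ S). Then x ∈ S ∩ B and x ∉ A, from which x ∈ S.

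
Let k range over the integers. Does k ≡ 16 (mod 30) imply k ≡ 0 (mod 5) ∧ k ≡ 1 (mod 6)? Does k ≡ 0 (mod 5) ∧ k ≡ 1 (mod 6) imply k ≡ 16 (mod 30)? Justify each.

Forward direction. This fails: k = 16 gives 16 ≡ 16 (mod 30) but 16 ≡ 1 (mod 5), so the conjunction on the right does not hold.

Converse. This fails: k = 25 satisfies both congruences on the right (25 ≡ 0 mod 5 and 25 ≡ 1 mod 6) yet 25 ≡ 25 (mod 30), not 16.

(⇒) fails and (⇐) fails.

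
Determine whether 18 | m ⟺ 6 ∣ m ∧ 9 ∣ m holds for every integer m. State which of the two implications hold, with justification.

Both implications hold.

(⟹) If 18 ∣ m, write m = 18q. Since 18 = 3·6, m = 6·(3q), so 6 ∣ m; and since 18 = 2·9, m = 9·(2q), so 9 ∣ m.

(⟸) Suppose 6 ∣ m and 9 ∣ m. Any common multiple of 6 and 9 is a multiple of their lcm; here lcm(6, 9) = 6·9/gcd(6, 9) = 54/3 = 18, so 18 ∣ m.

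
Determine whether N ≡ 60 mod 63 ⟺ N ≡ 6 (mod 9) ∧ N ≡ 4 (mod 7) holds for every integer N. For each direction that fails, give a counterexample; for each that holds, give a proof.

Both directions hold; the statement is true.

(→) Suppose N ≡ 60 (mod 63); write N = 63j + 60. Since 9 ∣ 63, reducing mod 9 gives N ≡ 60 ≡ 6 (mod 9); since 7 ∣ 63, reducing mod 7 gives N ≡ 60 ≡ 4 (mod 7).

(←) Conversely, if N ≡ 6 (mod 9) and N ≡ 4 (mod 7), then by the Chinese remainder theorem N ≡ 60 (mod 63). This is exactly N ≡ 60 (mod 63).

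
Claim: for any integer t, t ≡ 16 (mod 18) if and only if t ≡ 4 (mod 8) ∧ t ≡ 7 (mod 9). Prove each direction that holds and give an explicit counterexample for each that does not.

[⇒] This fails: t = 16 gives 16 ≡ 16 (mod 18) but 16 ≡ 0 (mod 8), so the conjunction on the right does not hold.

[⇐] Conversely, if t ≡ 4 (mod 8) and t ≡ 7 (mod 9), then by the Chinese remainder theorem t ≡ 52 (mod 72). Since 52 ≡ 16 (mod 18) and 18 ∣ 72, we get t ≡ 16 (mod 18).

Only the reverse direction holds.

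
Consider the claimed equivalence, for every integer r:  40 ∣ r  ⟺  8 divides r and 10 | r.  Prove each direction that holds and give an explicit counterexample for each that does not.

[⇒] If 40 ∣ r, write r = 40q. Since 40 = 5·8, r = 8·(5q), so 8 ∣ r; and since 40 = 4·10, r = 10·(4q), so 10 ∣ r.

[⇐] Suppose 8 ∣ r and 10 ∣ r. Any common multiple of 8 and 10 is a multiple of their lcm; here lcm(8, 10) = 8·10/gcd(8, 10) = 80/2 = 40, so 40 ∣ r.

Both directions hold; the statement is true.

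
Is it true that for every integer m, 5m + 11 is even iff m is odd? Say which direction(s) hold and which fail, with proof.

Forward direction. Suppose 5m + 11 is even. Since 5 is odd, 5m and m have the same parity, so 5m + 11 ≡ m + 11 (mod 2). As 11 is odd, 5m + 11 is even exactly when m is odd. Thus m is odd.

Converse. Suppose m is odd; write m = 2j + 1. Then 5m + 11 = 5·(2j + 1) + 11 = 2·5j + 16, which is even.

Both directions hold.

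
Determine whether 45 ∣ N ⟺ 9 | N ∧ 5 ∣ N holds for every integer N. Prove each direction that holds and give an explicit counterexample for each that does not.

Converse. Suppose 9 ∣ N and 5 ∣ N. Any common multiple of 9 and 5 is a multiple of their lcm; here gcd(9, 5) = 1, so lcm(9, 5) = 9·5 = 45, so 45 ∣ N.

Forward direction. If 45 ∣ N, write N = 45q. Since 45 = 5·9, N = 9·(5q), so 9 ∣ N; and since 45 = 9·5, N = 5·(9q), so 5 ∣ N.

Equivalent; both directions hold.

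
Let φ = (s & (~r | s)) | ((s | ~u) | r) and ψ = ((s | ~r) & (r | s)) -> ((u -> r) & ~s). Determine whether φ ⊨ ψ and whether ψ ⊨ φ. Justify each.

(⇒) This fails. Under r = F, u = F, s = T, the left side is true but the right side is false.

(⇐) This fails. Under r = F, u = T, s = F, the left side is false but the right side is true.

Neither direction holds.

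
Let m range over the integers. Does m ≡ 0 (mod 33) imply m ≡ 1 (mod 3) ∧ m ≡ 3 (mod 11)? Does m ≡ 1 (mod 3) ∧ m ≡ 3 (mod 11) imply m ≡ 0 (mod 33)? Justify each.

Forward direction. This fails: m = 0 gives 0 ≡ 0 (mod 33) but 0 ≡ 0 (mod 3), so the conjunction on the right does not hold.

Converse. This fails: m = 25 satisfies both congruences on the right (25 ≡ 1 mod 3 and 25 ≡ 3 mod 11) yet 25 ≡ 25 (mod 33), not 0.

Both directions fail.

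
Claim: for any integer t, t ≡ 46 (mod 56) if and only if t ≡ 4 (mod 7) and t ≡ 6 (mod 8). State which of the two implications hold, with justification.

(→) Suppose t ≡ 46 (mod 56); write t = 56j + 46. Since 7 ∣ 56, reducing mod 7 gives t ≡ 46 ≡ 4 (mod 7); since 8 ∣ 56, reducing mod 8 gives t ≡ 46 ≡ 6 (mod 8).

(←) Conversely, if t ≡ 4 (mod 7) and t ≡ 6 (mod 8), then by the Chinese remainder theorem t ≡ 46 (mod 56). This is exactly t ≡ 46 (mod 56).

Both implications hold.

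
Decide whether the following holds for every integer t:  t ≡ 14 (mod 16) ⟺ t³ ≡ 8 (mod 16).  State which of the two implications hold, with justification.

(⟹) Suppose t ≡ 14 (mod 16). Write t = 16j + 14. Then (16j + 14)³ = 4096j³ + 10752j² + 9408j + 2744 = 16(256j³ + 672j² + 588j + 171) + 8, so t³ ≡ 8 (mod 16).

(⟸) This fails: take t = 2. Then 2³ = 8 ≡ 8 (mod 16), yet 2 ≡ 2 (mod 16), not 14.

Only the forward implication holds.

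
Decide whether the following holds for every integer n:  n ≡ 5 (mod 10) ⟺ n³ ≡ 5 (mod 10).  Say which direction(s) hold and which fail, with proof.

(⟹) Suppose n ≡ 5 (mod 10). Write n = 10j + 5. Then (10j + 5)³ = 1000j³ + 1500j² + 750j + 125 = 10(100j³ + 150j² + 75j + 12) + 5, so n³ ≡ 5 (mod 10).

(⟸) For the converse, argue contrapositively. If n ≢ 5 (mod 10), then n is congruent to one of 0, 1, 2, 3, 4, 6, 7, 8, 9 modulo 10, and these give n³ ≡ 0, 1, 8, 7, 4, 6, 3, 2, 9 respectively — never 5.

The biconditional holds.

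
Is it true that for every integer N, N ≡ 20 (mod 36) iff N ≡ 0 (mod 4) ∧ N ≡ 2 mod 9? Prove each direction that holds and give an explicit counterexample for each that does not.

Forward direction. Suppose N ≡ 20 (mod 36); write N = 36j + 20. Since 4 ∣ 36, reducing mod 4 gives N ≡ 20 ≡ 0 (mod 4); since 9 ∣ 36, reducing mod 9 gives N ≡ 20 ≡ 2 (mod 9).

Converse. If N ≡ 0 (mod 4) and N ≡ 2 (mod 9), then by the Chinese remainder theorem N ≡ 20 (mod 36). This is exactly N ≡ 20 (mod 36).

Both directions hold.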